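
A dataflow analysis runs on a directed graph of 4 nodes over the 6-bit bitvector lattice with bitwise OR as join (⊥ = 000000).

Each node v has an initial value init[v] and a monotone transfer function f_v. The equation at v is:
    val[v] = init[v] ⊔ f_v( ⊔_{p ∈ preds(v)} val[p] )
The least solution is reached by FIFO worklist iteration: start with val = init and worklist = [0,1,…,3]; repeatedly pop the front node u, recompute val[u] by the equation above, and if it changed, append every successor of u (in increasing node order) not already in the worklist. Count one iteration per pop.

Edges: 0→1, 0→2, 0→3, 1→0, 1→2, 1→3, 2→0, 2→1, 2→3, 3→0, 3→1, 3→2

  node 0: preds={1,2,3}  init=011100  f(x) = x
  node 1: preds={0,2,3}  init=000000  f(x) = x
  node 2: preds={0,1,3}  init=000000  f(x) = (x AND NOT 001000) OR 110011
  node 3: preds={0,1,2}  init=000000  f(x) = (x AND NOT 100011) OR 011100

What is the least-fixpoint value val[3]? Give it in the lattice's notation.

Trace (9 dequeues):
  [1] u=0 | in 000000 | out 011100 | ==
  [2] u=1 | in 011100 | out 011100 | prev 000000 | push {0}
  [3] u=2 | in 011100 | out 110111 | prev 000000 | push {1}
  [4] u=3 | in 111111 | out 011100 | prev 000000 | push {2}
  [5] u=0 | in 111111 | out 111111 | prev 011100 | push {3}
  [6] u=1 | in 111111 | out 111111 | prev 011100 | push {0}
  [7] u=2 | in 111111 | out 110111 | ==
  [8] u=3 | in 111111 | out 011100 | ==
  [9] u=0 | in 111111 | out 111111 | ==

Converged values:
  [0] 111111
  [1] 111111
  [2] 110111
  [3] 011100

011100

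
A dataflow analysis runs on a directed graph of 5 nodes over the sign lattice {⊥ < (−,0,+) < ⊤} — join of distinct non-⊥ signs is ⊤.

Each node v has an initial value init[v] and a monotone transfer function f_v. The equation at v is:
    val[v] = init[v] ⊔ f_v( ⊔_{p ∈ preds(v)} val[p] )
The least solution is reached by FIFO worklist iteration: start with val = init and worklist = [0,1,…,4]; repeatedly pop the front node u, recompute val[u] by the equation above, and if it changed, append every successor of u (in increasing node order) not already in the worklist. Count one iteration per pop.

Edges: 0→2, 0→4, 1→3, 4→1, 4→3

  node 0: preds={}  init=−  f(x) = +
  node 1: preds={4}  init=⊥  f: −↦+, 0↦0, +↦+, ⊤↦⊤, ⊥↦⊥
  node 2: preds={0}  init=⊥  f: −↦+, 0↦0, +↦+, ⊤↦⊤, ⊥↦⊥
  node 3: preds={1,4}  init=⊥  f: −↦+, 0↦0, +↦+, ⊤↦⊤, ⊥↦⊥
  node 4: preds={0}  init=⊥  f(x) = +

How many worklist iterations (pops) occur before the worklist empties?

7

Worklist (7 pops):
  #1 pop 0: in=⊥ → ⊤ (was −); enqueue []
  #2 pop 1: in=⊥ → ⊥ (no change)
  #3 pop 2: in=⊤ → ⊤ (was ⊥); enqueue []
  #4 pop 3: in=⊥ → ⊥ (no change)
  #5 pop 4: in=⊤ → + (was ⊥); enqueue [1,3]
  #6 pop 1: in=+ → + (was ⊥); enqueue []
  #7 pop 3: in=+ → + (was ⊥); enqueue []

Fixpoint:
  val[0] = ⊤
  val[1] = +
  val[2] = ⊤
  val[3] = +
  val[4] = +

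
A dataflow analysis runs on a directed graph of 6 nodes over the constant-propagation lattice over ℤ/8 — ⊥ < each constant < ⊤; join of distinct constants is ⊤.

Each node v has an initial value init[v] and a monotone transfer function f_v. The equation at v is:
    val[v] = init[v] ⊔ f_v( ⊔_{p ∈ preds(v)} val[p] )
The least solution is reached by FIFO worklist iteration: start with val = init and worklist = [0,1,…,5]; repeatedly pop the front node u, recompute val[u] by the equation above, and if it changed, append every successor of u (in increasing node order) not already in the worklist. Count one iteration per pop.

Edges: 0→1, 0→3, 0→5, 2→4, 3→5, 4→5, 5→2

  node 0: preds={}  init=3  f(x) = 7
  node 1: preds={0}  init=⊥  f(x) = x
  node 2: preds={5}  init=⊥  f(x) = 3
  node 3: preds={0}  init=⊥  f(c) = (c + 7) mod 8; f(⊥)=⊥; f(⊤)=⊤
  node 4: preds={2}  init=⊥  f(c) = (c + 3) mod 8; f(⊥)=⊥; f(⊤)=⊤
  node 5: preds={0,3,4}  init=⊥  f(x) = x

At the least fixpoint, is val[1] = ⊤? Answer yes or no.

Trace (7 dequeues):
  [1] u=0 | in ⊥ | out ⊤ | prev 3 | push {}
  [2] u=1 | in ⊤ | out ⊤ | prev ⊥ | push {}
  [3] u=2 | in ⊥ | out 3 | prev ⊥ | push {}
  [4] u=3 | in ⊤ | out ⊤ | prev ⊥ | push {}
  [5] u=4 | in 3 | out 6 | prev ⊥ | push {}
  [6] u=5 | in ⊤ | out ⊤ | prev ⊥ | push {2}
  [7] u=2 | in ⊤ | out 3 | ==

Converged values:
  [0] ⊤
  [1] ⊤
  [2] 3
  [3] ⊤
  [4] 6
  [5] ⊤

yes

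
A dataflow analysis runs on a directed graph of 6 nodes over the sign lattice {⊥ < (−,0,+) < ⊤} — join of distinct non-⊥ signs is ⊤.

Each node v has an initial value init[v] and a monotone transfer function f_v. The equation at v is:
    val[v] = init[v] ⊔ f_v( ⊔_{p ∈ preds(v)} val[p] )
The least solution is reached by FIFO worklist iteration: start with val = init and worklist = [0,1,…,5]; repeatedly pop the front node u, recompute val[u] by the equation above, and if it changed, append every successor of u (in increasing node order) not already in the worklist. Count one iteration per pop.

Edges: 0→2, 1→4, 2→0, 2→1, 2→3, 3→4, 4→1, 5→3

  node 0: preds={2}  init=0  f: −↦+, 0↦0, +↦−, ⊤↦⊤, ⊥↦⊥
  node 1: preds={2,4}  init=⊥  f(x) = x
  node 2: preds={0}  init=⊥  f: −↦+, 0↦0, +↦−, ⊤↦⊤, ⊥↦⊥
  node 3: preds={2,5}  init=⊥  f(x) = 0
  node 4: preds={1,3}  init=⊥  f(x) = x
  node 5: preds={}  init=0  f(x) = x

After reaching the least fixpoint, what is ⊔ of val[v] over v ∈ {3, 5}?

Trace (9 dequeues):
  [1] u=0 | in ⊥ | out 0 | ==
  [2] u=1 | in ⊥ | out ⊥ | ==
  [3] u=2 | in 0 | out 0 | prev ⊥ | push {0,1}
  [4] u=3 | in 0 | out 0 | prev ⊥ | push {}
  [5] u=4 | in 0 | out 0 | prev ⊥ | push {}
  [6] u=5 | in ⊥ | out 0 | ==
  [7] u=0 | in 0 | out 0 | ==
  [8] u=1 | in 0 | out 0 | prev ⊥ | push {4}
  [9] u=4 | in 0 | out 0 | ==

Converged values:
  [0] 0
  [1] 0
  [2] 0
  [3] 0
  [4] 0
  [5] 0

0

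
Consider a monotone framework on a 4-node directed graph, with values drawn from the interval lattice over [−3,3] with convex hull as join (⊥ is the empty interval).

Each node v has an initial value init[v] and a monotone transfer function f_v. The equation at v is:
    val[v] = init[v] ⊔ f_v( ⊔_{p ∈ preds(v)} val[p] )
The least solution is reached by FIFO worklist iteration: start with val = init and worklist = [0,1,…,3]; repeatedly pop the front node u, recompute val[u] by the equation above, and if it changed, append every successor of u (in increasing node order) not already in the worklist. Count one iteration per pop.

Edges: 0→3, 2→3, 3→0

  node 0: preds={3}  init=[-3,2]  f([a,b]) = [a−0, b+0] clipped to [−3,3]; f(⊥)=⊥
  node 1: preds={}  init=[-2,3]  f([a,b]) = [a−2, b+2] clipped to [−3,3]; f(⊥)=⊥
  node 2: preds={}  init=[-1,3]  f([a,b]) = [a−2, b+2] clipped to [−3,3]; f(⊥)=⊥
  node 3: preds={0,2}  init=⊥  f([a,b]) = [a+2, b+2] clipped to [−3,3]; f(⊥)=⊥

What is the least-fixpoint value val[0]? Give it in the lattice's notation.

Worklist (6 pops):
  #1 pop 0: in=⊥ → [-3,2] (no change)
  #2 pop 1: in=⊥ → [-2,3] (no change)
  #3 pop 2: in=⊥ → [-1,3] (no change)
  #4 pop 3: in=[-3,3] → [-1,3] (was ⊥); enqueue [0]
  #5 pop 0: in=[-1,3] → [-3,3] (was [-3,2]); enqueue [3]
  #6 pop 3: in=[-3,3] → [-1,3] (no change)

Fixpoint:
  val[0] = [-3,3]
  val[1] = [-2,3]
  val[2] = [-1,3]
  val[3] = [-1,3]

[-3,3]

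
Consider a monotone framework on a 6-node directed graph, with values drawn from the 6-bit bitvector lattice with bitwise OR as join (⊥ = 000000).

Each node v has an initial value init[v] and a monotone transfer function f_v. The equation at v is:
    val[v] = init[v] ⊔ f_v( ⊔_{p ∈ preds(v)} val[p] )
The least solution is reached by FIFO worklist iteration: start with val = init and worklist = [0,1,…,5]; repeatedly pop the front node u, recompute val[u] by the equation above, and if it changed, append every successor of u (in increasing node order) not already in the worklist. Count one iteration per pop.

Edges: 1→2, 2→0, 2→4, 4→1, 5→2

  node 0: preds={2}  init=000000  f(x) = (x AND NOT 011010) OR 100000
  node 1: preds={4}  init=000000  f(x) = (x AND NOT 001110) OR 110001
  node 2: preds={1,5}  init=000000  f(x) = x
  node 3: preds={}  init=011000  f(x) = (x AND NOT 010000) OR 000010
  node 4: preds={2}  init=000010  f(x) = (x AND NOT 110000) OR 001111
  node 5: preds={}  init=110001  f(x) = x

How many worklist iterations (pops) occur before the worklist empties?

8

Iteration log — 8 steps:
  step 1. node 0  ⊔preds=000000  new=100000  old=000000  +wl: 
  step 2. node 1  ⊔preds=000010  new=110001  old=000000  +wl: 
  step 3. node 2  ⊔preds=110001  new=110001  old=000000  +wl: 0
  step 4. node 3  ⊔preds=000000  new=011010  old=011000  +wl: 
  step 5. node 4  ⊔preds=110001  new=001111  old=000010  +wl: 1
  step 6. node 5  ⊔preds=000000  new=110001  stable
  step 7. node 0  ⊔preds=110001  new=100001  old=100000  +wl: 
  step 8. node 1  ⊔preds=001111  new=110001  stable

Least fixpoint reached:
  node 0: 100001
  node 1: 110001
  node 2: 110001
  node 3: 011010
  node 4: 001111
  node 5: 110001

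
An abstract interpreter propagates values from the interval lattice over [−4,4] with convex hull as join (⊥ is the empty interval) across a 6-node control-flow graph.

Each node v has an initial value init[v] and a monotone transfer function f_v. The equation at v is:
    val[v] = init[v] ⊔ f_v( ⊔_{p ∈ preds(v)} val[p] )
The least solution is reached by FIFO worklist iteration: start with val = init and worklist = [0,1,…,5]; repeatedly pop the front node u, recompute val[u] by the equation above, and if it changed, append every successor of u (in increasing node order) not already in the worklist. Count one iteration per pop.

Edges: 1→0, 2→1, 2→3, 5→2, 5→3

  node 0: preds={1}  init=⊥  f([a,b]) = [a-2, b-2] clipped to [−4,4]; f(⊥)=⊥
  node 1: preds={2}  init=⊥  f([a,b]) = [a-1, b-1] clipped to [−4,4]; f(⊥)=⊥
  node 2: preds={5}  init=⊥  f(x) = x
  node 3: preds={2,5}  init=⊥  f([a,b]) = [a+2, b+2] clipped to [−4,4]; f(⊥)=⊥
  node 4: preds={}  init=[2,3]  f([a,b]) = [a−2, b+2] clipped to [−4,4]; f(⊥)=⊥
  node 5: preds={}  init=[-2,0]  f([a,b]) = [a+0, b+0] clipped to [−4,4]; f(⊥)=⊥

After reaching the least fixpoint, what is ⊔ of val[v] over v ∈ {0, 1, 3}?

[-4,2]

Trace (8 dequeues):
  [1] u=0 | in ⊥ | out ⊥ | ==
  [2] u=1 | in ⊥ | out ⊥ | ==
  [3] u=2 | in [-2,0] | out [-2,0] | prev ⊥ | push {1}
  [4] u=3 | in [-2,0] | out [0,2] | prev ⊥ | push {}
  [5] u=4 | in ⊥ | out [2,3] | ==
  [6] u=5 | in ⊥ | out [-2,0] | ==
  [7] u=1 | in [-2,0] | out [-3,-1] | prev ⊥ | push {0}
  [8] u=0 | in [-3,-1] | out [-4,-3] | prev ⊥ | push {}

Converged values:
  [0] [-4,-3]
  [1] [-3,-1]
  [2] [-2,0]
  [3] [0,2]
  [4] [2,3]
  [5] [-2,0]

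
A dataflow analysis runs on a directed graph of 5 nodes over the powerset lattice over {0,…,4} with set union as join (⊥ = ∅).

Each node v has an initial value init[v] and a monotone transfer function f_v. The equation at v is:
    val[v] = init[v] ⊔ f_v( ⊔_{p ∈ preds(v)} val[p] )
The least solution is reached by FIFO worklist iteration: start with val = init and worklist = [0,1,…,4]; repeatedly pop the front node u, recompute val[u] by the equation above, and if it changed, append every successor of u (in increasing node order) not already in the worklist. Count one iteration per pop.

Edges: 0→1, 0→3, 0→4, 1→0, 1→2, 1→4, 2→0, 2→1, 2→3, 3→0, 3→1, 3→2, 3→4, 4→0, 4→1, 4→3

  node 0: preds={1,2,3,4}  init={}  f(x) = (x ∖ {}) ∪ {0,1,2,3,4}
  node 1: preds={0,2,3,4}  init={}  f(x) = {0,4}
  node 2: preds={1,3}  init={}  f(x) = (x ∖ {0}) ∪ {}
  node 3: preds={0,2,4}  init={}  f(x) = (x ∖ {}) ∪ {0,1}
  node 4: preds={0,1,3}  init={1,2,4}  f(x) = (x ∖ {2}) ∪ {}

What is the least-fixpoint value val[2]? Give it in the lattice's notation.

Trace (11 dequeues):
  [1] u=0 | in {1,2,4} | out {0,1,2,3,4} | prev {} | push {}
  [2] u=1 | in {0,1,2,3,4} | out {0,4} | prev {} | push {0}
  [3] u=2 | in {0,4} | out {4} | prev {} | push {1}
  [4] u=3 | in {0,1,2,3,4} | out {0,1,2,3,4} | prev {} | push {2}
  [5] u=4 | in {0,1,2,3,4} | out {0,1,2,3,4} | prev {1,2,4} | push {3}
  [6] u=0 | in {0,1,2,3,4} | out {0,1,2,3,4} | ==
  [7] u=1 | in {0,1,2,3,4} | out {0,4} | ==
  [8] u=2 | in {0,1,2,3,4} | out {1,2,3,4} | prev {4} | push {0,1}
  [9] u=3 | in {0,1,2,3,4} | out {0,1,2,3,4} | ==
  [10] u=0 | in {0,1,2,3,4} | out {0,1,2,3,4} | ==
  [11] u=1 | in {0,1,2,3,4} | out {0,4} | ==

Converged values:
  [0] {0,1,2,3,4}
  [1] {0,4}
  [2] {1,2,3,4}
  [3] {0,1,2,3,4}
  [4] {0,1,2,3,4}

{1,2,3,4}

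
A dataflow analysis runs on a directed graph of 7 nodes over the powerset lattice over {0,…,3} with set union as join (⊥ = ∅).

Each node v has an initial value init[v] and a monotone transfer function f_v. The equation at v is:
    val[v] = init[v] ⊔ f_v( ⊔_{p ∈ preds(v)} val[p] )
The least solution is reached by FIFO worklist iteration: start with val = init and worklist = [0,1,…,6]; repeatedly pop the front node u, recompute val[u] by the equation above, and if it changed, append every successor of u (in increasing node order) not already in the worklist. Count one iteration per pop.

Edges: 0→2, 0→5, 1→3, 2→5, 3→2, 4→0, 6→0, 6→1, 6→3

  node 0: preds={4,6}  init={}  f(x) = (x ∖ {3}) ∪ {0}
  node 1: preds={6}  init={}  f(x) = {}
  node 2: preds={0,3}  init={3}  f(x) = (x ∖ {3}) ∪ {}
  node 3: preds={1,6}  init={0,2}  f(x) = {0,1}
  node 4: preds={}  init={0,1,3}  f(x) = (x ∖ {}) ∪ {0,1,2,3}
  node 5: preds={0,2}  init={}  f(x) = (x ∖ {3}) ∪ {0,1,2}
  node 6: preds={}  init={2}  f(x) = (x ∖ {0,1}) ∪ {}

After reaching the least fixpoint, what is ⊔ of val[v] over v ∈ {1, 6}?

{2}

Iteration log — 9 steps:
  step 1. node 0  ⊔preds={0,1,2,3}  new={0,1,2}  old={}  +wl: 
  step 2. node 1  ⊔preds={2}  new={}  stable
  step 3. node 2  ⊔preds={0,1,2}  new={0,1,2,3}  old={3}  +wl: 
  step 4. node 3  ⊔preds={2}  new={0,1,2}  old={0,2}  +wl: 2
  step 5. node 4  ⊔preds={}  new={0,1,2,3}  old={0,1,3}  +wl: 0
  step 6. node 5  ⊔preds={0,1,2,3}  new={0,1,2}  old={}  +wl: 
  step 7. node 6  ⊔preds={}  new={2}  stable
  step 8. node 2  ⊔preds={0,1,2}  new={0,1,2,3}  stable
  step 9. node 0  ⊔preds={0,1,2,3}  new={0,1,2}  stable

Least fixpoint reached:
  node 0: {0,1,2}
  node 1: {}
  node 2: {0,1,2,3}
  node 3: {0,1,2}
  node 4: {0,1,2,3}
  node 5: {0,1,2}
  node 6: {2}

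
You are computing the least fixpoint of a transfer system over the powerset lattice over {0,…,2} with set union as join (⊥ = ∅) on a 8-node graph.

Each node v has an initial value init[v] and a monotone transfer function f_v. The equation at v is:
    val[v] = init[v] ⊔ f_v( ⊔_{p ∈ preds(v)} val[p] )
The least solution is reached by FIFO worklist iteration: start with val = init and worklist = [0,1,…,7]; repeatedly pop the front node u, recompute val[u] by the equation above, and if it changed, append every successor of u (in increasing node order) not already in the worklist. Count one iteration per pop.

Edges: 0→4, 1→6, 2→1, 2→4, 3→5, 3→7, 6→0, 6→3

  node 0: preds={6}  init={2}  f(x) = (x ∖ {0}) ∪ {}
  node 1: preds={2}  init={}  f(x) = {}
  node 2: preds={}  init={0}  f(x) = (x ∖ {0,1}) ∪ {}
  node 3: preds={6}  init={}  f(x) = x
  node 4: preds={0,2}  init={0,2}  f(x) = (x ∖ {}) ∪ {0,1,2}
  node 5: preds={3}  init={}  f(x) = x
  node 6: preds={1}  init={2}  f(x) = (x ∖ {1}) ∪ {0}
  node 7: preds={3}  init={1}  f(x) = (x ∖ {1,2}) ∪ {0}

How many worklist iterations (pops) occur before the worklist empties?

Worklist (12 pops):
  #1 pop 0: in={2} → {2} (no change)
  #2 pop 1: in={0} → {} (no change)
  #3 pop 2: in={} → {0} (no change)
  #4 pop 3: in={2} → {2} (was {}); enqueue []
  #5 pop 4: in={0,2} → {0,1,2} (was {0,2}); enqueue []
  #6 pop 5: in={2} → {2} (was {}); enqueue []
  #7 pop 6: in={} → {0,2} (was {2}); enqueue [0,3]
  #8 pop 7: in={2} → {0,1} (was {1}); enqueue []
  #9 pop 0: in={0,2} → {2} (no change)
  #10 pop 3: in={0,2} → {0,2} (was {2}); enqueue [5,7]
  #11 pop 5: in={0,2} → {0,2} (was {2}); enqueue []
  #12 pop 7: in={0,2} → {0,1} (no change)

Fixpoint:
  val[0] = {2}
  val[1] = {}
  val[2] = {0}
  val[3] = {0,2}
  val[4] = {0,1,2}
  val[5] = {0,2}
  val[6] = {0,2}
  val[7] = {0,1}

12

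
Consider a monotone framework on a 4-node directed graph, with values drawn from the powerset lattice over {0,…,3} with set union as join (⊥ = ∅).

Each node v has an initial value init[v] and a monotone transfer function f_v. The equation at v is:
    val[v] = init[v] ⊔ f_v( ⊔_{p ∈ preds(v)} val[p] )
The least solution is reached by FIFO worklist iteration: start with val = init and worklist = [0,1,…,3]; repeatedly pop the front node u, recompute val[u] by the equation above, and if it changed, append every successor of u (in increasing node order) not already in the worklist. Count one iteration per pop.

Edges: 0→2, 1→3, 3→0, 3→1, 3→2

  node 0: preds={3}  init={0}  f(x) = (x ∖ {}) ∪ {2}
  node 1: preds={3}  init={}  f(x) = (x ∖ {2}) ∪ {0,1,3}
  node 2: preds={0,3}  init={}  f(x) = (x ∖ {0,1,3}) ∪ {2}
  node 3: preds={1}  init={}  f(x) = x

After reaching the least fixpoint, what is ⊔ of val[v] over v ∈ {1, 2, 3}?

Trace (7 dequeues):
  [1] u=0 | in {} | out {0,2} | prev {0} | push {}
  [2] u=1 | in {} | out {0,1,3} | prev {} | push {}
  [3] u=2 | in {0,2} | out {2} | prev {} | push {}
  [4] u=3 | in {0,1,3} | out {0,1,3} | prev {} | push {0,1,2}
  [5] u=0 | in {0,1,3} | out {0,1,2,3} | prev {0,2} | push {}
  [6] u=1 | in {0,1,3} | out {0,1,3} | ==
  [7] u=2 | in {0,1,2,3} | out {2} | ==

Converged values:
  [0] {0,1,2,3}
  [1] {0,1,3}
  [2] {2}
  [3] {0,1,3}

{0,1,2,3}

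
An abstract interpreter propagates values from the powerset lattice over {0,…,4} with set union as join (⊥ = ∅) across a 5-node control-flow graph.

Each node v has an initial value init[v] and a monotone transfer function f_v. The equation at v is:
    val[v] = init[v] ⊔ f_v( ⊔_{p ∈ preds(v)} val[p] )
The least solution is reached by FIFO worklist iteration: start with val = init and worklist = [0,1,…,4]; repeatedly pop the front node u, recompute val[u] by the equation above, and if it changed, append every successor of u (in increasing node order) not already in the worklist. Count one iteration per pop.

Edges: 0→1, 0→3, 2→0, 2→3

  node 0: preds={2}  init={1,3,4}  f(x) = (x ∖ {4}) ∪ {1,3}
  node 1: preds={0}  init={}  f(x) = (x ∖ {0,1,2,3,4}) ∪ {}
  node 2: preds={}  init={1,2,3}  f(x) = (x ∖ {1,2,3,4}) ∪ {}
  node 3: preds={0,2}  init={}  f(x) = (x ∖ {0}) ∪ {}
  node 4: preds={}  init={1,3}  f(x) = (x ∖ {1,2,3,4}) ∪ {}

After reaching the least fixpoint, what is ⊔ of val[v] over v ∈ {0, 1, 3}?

Trace (5 dequeues):
  [1] u=0 | in {1,2,3} | out {1,2,3,4} | prev {1,3,4} | push {}
  [2] u=1 | in {1,2,3,4} | out {} | ==
  [3] u=2 | in {} | out {1,2,3} | ==
  [4] u=3 | in {1,2,3,4} | out {1,2,3,4} | prev {} | push {}
  [5] u=4 | in {} | out {1,3} | ==

Converged values:
  [0] {1,2,3,4}
  [1] {}
  [2] {1,2,3}
  [3] {1,2,3,4}
  [4] {1,3}

{1,2,3,4}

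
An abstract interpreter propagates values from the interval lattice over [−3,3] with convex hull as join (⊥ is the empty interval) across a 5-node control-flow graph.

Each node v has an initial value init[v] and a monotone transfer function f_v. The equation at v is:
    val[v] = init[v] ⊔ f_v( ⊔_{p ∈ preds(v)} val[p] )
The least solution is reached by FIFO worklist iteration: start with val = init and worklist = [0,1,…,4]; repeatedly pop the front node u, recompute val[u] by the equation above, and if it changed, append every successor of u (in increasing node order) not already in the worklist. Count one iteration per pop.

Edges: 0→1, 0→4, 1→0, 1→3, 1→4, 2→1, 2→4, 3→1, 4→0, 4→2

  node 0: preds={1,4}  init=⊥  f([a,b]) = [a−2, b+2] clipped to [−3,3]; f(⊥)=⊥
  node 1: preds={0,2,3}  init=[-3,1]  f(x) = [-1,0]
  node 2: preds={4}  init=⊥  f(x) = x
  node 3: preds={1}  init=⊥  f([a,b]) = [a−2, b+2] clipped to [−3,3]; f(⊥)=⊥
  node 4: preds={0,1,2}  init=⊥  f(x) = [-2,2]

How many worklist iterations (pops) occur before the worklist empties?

Iteration log — 10 steps:
  step 1. node 0  ⊔preds=[-3,1]  new=[-3,3]  old=⊥  +wl: 
  step 2. node 1  ⊔preds=[-3,3]  new=[-3,1]  stable
  step 3. node 2  ⊔preds=⊥  new=⊥  stable
  step 4. node 3  ⊔preds=[-3,1]  new=[-3,3]  old=⊥  +wl: 1
  step 5. node 4  ⊔preds=[-3,3]  new=[-2,2]  old=⊥  +wl: 0,2
  step 6. node 1  ⊔preds=[-3,3]  new=[-3,1]  stable
  step 7. node 0  ⊔preds=[-3,2]  new=[-3,3]  stable
  step 8. node 2  ⊔preds=[-2,2]  new=[-2,2]  old=⊥  +wl: 1,4
  step 9. node 1  ⊔preds=[-3,3]  new=[-3,1]  stable
  step 10. node 4  ⊔preds=[-3,3]  new=[-2,2]  stable

Least fixpoint reached:
  node 0: [-3,3]
  node 1: [-3,1]
  node 2: [-2,2]
  node 3: [-3,3]
  node 4: [-2,2]

10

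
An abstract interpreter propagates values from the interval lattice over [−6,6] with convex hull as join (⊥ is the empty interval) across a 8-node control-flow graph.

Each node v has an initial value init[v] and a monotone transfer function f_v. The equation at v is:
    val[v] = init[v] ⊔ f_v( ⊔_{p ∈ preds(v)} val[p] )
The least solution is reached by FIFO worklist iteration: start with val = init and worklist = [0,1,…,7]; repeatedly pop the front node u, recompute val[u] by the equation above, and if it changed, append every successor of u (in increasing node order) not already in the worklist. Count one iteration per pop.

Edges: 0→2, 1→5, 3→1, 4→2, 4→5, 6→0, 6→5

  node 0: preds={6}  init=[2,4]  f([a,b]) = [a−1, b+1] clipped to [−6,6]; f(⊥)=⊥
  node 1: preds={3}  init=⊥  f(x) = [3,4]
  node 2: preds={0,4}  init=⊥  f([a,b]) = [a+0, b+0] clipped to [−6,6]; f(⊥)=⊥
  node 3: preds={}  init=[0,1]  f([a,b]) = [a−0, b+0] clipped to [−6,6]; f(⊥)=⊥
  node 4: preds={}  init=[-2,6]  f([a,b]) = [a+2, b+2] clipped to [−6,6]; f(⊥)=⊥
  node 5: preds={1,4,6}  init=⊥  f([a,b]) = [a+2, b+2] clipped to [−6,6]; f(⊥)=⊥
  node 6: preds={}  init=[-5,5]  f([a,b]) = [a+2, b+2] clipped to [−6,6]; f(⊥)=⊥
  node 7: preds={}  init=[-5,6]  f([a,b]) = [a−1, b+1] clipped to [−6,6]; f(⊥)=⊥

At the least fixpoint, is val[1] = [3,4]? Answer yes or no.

Trace (8 dequeues):
  [1] u=0 | in [-5,5] | out [-6,6] | prev [2,4] | push {}
  [2] u=1 | in [0,1] | out [3,4] | prev ⊥ | push {}
  [3] u=2 | in [-6,6] | out [-6,6] | prev ⊥ | push {}
  [4] u=3 | in ⊥ | out [0,1] | ==
  [5] u=4 | in ⊥ | out [-2,6] | ==
  [6] u=5 | in [-5,6] | out [-3,6] | prev ⊥ | push {}
  [7] u=6 | in ⊥ | out [-5,5] | ==
  [8] u=7 | in ⊥ | out [-5,6] | ==

Converged values:
  [0] [-6,6]
  [1] [3,4]
  [2] [-6,6]
  [3] [0,1]
  [4] [-2,6]
  [5] [-3,6]
  [6] [-5,5]
  [7] [-5,6]

yes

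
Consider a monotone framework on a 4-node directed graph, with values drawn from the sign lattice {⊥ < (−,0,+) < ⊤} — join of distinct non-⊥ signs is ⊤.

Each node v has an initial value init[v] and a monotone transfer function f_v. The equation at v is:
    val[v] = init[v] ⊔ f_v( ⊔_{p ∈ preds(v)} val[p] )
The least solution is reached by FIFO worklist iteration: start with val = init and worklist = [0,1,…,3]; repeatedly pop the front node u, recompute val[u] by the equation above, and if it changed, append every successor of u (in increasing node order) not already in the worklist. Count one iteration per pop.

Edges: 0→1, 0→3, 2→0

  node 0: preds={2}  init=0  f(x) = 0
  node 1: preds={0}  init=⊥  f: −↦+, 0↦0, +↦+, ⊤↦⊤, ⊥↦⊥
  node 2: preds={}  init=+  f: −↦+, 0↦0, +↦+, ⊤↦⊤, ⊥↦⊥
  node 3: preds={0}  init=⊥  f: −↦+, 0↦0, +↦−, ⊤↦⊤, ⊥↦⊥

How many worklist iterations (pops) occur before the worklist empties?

4

Iteration log — 4 steps:
  step 1. node 0  ⊔preds=+  new=0  stable
  step 2. node 1  ⊔preds=0  new=0  old=⊥  +wl: 
  step 3. node 2  ⊔preds=⊥  new=+  stable
  step 4. node 3  ⊔preds=0  new=0  old=⊥  +wl: 

Least fixpoint reached:
  node 0: 0
  node 1: 0
  node 2: +
  node 3: 0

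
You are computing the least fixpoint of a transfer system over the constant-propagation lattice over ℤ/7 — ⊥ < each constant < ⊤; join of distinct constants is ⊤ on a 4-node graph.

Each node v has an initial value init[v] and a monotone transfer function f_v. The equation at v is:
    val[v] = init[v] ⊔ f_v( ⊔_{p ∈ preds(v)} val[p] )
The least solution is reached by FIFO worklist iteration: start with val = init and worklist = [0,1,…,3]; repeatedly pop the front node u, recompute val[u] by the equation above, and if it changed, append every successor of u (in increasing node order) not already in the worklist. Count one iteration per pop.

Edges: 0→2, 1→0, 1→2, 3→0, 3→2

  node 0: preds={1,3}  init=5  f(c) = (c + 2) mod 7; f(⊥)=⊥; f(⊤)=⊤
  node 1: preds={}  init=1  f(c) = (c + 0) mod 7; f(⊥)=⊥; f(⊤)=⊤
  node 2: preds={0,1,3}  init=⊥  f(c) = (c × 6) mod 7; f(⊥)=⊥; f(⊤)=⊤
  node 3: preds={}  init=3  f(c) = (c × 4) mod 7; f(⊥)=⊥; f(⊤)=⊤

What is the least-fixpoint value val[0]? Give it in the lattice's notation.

⊤

Iteration log — 4 steps:
  step 1. node 0  ⊔preds=⊤  new=⊤  old=5  +wl: 
  step 2. node 1  ⊔preds=⊥  new=1  stable
  step 3. node 2  ⊔preds=⊤  new=⊤  old=⊥  +wl: 
  step 4. node 3  ⊔preds=⊥  new=3  stable

Least fixpoint reached:
  node 0: ⊤
  node 1: 1
  node 2: ⊤
  node 3: 3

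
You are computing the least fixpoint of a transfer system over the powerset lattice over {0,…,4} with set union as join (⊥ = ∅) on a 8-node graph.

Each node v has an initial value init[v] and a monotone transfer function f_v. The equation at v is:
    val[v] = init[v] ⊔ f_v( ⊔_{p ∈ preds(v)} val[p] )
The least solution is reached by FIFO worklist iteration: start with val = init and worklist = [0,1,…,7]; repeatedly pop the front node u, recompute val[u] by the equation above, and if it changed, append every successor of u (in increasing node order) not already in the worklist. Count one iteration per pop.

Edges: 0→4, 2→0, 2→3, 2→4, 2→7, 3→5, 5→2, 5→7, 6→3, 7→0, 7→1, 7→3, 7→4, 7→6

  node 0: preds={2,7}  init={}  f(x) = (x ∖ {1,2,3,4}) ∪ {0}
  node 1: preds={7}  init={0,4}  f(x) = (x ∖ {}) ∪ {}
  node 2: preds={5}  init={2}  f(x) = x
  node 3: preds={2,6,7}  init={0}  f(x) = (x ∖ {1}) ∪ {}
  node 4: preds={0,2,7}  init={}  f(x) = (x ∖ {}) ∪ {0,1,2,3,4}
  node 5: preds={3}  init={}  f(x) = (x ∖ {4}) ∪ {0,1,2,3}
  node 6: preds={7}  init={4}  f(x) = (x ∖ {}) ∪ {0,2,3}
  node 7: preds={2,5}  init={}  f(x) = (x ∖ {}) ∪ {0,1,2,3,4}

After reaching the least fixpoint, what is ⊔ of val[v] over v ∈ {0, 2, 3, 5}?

{0,1,2,3,4}

Trace (17 dequeues):
  [1] u=0 | in {2} | out {0} | prev {} | push {}
  [2] u=1 | in {} | out {0,4} | ==
  [3] u=2 | in {} | out {2} | ==
  [4] u=3 | in {2,4} | out {0,2,4} | prev {0} | push {}
  [5] u=4 | in {0,2} | out {0,1,2,3,4} | prev {} | push {}
  [6] u=5 | in {0,2,4} | out {0,1,2,3} | prev {} | push {2}
  [7] u=6 | in {} | out {0,2,3,4} | prev {4} | push {3}
  [8] u=7 | in {0,1,2,3} | out {0,1,2,3,4} | prev {} | push {0,1,4,6}
  [9] u=2 | in {0,1,2,3} | out {0,1,2,3} | prev {2} | push {7}
  [10] u=3 | in {0,1,2,3,4} | out {0,2,3,4} | prev {0,2,4} | push {5}
  [11] u=0 | in {0,1,2,3,4} | out {0} | ==
  [12] u=1 | in {0,1,2,3,4} | out {0,1,2,3,4} | prev {0,4} | push {}
  [13] u=4 | in {0,1,2,3,4} | out {0,1,2,3,4} | ==
  [14] u=6 | in {0,1,2,3,4} | out {0,1,2,3,4} | prev {0,2,3,4} | push {3}
  [15] u=7 | in {0,1,2,3} | out {0,1,2,3,4} | ==
  [16] u=5 | in {0,2,3,4} | out {0,1,2,3} | ==
  [17] u=3 | in {0,1,2,3,4} | out {0,2,3,4} | ==

Converged values:
  [0] {0}
  [1] {0,1,2,3,4}
  [2] {0,1,2,3}
  [3] {0,2,3,4}
  [4] {0,1,2,3,4}
  [5] {0,1,2,3}
  [6] {0,1,2,3,4}
  [7] {0,1,2,3,4}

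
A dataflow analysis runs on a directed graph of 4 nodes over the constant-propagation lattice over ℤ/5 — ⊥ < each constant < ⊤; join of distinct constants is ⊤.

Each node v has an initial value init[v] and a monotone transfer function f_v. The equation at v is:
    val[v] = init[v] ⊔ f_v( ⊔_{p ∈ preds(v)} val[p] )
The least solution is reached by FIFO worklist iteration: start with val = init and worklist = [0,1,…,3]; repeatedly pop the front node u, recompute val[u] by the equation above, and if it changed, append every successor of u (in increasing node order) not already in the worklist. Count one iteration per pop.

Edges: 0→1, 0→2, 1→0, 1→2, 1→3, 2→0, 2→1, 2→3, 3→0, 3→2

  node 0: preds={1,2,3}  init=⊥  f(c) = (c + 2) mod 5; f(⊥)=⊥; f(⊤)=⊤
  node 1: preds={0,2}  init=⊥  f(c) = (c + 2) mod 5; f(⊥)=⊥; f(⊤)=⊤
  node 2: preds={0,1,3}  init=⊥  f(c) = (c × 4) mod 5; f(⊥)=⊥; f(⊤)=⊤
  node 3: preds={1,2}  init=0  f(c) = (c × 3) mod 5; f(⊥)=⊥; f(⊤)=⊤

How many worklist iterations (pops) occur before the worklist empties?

Iteration log — 9 steps:
  step 1. node 0  ⊔preds=0  new=2  old=⊥  +wl: 
  step 2. node 1  ⊔preds=2  new=4  old=⊥  +wl: 0
  step 3. node 2  ⊔preds=⊤  new=⊤  old=⊥  +wl: 1
  step 4. node 3  ⊔preds=⊤  new=⊤  old=0  +wl: 2
  step 5. node 0  ⊔preds=⊤  new=⊤  old=2  +wl: 
  step 6. node 1  ⊔preds=⊤  new=⊤  old=4  +wl: 0,3
  step 7. node 2  ⊔preds=⊤  new=⊤  stable
  step 8. node 0  ⊔preds=⊤  new=⊤  stable
  step 9. node 3  ⊔preds=⊤  new=⊤  stable

Least fixpoint reached:
  node 0: ⊤
  node 1: ⊤
  node 2: ⊤
  node 3: ⊤

9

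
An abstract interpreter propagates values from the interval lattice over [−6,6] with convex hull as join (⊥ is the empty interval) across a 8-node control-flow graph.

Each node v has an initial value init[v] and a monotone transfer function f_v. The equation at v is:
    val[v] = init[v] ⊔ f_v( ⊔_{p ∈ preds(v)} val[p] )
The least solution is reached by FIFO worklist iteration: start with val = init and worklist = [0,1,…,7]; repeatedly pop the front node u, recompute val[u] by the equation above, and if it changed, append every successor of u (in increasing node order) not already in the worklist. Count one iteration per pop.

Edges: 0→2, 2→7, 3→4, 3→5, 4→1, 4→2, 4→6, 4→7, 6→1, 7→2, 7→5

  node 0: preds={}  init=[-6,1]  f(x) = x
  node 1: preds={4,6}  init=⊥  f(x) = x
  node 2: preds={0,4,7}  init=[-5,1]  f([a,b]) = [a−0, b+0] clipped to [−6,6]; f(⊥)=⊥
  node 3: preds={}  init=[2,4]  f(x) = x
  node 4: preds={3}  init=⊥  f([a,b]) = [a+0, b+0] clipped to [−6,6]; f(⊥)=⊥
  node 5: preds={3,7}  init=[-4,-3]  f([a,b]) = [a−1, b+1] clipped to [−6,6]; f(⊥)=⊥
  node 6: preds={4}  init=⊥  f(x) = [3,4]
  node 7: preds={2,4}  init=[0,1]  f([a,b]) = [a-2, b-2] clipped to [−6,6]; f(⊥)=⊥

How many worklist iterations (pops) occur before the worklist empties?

Iteration log — 12 steps:
  step 1. node 0  ⊔preds=⊥  new=[-6,1]  stable
  step 2. node 1  ⊔preds=⊥  new=⊥  stable
  step 3. node 2  ⊔preds=[-6,1]  new=[-6,1]  old=[-5,1]  +wl: 
  step 4. node 3  ⊔preds=⊥  new=[2,4]  stable
  step 5. node 4  ⊔preds=[2,4]  new=[2,4]  old=⊥  +wl: 1,2
  step 6. node 5  ⊔preds=[0,4]  new=[-4,5]  old=[-4,-3]  +wl: 
  step 7. node 6  ⊔preds=[2,4]  new=[3,4]  old=⊥  +wl: 
  step 8. node 7  ⊔preds=[-6,4]  new=[-6,2]  old=[0,1]  +wl: 5
  step 9. node 1  ⊔preds=[2,4]  new=[2,4]  old=⊥  +wl: 
  step 10. node 2  ⊔preds=[-6,4]  new=[-6,4]  old=[-6,1]  +wl: 7
  step 11. node 5  ⊔preds=[-6,4]  new=[-6,5]  old=[-4,5]  +wl: 
  step 12. node 7  ⊔preds=[-6,4]  new=[-6,2]  stable

Least fixpoint reached:
  node 0: [-6,1]
  node 1: [2,4]
  node 2: [-6,4]
  node 3: [2,4]
  node 4: [2,4]
  node 5: [-6,5]
  node 6: [3,4]
  node 7: [-6,2]

12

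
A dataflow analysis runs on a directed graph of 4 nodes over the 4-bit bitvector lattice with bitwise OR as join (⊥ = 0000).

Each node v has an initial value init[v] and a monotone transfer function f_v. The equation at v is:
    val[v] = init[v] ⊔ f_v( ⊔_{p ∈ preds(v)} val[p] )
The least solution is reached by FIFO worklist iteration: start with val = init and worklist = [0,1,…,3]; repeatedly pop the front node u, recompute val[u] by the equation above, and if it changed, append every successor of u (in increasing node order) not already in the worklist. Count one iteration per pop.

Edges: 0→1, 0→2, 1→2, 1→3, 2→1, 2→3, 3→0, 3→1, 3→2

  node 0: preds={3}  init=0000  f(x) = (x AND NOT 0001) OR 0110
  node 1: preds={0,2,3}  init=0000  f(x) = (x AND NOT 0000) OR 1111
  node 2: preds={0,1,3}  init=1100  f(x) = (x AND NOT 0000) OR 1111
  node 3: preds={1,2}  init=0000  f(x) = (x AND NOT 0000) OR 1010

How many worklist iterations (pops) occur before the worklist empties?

Iteration log — 8 steps:
  step 1. node 0  ⊔preds=0000  new=0110  old=0000  +wl: 
  step 2. node 1  ⊔preds=1110  new=1111  old=0000  +wl: 
  step 3. node 2  ⊔preds=1111  new=1111  old=1100  +wl: 1
  step 4. node 3  ⊔preds=1111  new=1111  old=0000  +wl: 0,2
  step 5. node 1  ⊔preds=1111  new=1111  stable
  step 6. node 0  ⊔preds=1111  new=1110  old=0110  +wl: 1
  step 7. node 2  ⊔preds=1111  new=1111  stable
  step 8. node 1  ⊔preds=1111  new=1111  stable

Least fixpoint reached:
  node 0: 1110
  node 1: 1111
  node 2: 1111
  node 3: 1111

8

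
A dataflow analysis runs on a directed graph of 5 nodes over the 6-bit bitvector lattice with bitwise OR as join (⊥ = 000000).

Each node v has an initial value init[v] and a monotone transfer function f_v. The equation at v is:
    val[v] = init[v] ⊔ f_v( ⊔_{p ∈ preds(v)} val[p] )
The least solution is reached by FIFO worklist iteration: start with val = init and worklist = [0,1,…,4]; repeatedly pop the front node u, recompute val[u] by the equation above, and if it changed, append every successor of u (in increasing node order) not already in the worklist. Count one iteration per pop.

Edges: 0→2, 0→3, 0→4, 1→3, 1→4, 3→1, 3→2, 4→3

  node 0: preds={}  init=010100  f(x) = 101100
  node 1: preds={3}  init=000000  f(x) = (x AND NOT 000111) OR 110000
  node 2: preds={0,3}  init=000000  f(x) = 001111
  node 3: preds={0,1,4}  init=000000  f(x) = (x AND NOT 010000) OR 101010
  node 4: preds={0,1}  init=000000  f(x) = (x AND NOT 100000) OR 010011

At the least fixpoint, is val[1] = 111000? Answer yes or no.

yes

Trace (11 dequeues):
  [1] u=0 | in 000000 | out 111100 | prev 010100 | push {}
  [2] u=1 | in 000000 | out 110000 | prev 000000 | push {}
  [3] u=2 | in 111100 | out 001111 | prev 000000 | push {}
  [4] u=3 | in 111100 | out 101110 | prev 000000 | push {1,2}
  [5] u=4 | in 111100 | out 011111 | prev 000000 | push {3}
  [6] u=1 | in 101110 | out 111000 | prev 110000 | push {4}
  [7] u=2 | in 111110 | out 001111 | ==
  [8] u=3 | in 111111 | out 101111 | prev 101110 | push {1,2}
  [9] u=4 | in 111100 | out 011111 | ==
  [10] u=1 | in 101111 | out 111000 | ==
  [11] u=2 | in 111111 | out 001111 | ==

Converged values:
  [0] 111100
  [1] 111000
  [2] 001111
  [3] 101111
  [4] 011111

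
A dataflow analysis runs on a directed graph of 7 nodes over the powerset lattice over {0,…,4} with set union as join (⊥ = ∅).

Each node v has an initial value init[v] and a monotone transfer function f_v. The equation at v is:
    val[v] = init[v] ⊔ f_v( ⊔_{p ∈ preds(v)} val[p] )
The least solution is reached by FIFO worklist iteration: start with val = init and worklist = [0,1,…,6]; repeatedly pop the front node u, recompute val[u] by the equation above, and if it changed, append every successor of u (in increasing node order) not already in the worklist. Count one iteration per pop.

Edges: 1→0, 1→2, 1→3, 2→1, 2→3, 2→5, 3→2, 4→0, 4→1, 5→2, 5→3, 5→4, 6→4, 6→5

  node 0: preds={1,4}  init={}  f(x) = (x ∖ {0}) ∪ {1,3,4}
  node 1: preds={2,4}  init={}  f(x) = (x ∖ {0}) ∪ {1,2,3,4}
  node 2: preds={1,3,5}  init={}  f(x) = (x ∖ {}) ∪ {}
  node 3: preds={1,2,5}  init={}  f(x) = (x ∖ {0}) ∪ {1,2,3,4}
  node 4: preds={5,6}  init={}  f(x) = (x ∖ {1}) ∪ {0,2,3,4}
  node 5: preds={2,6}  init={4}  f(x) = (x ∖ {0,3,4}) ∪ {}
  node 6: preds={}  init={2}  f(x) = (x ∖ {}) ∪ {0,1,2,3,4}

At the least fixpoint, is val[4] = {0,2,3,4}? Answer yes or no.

Trace (13 dequeues):
  [1] u=0 | in {} | out {1,3,4} | prev {} | push {}
  [2] u=1 | in {} | out {1,2,3,4} | prev {} | push {0}
  [3] u=2 | in {1,2,3,4} | out {1,2,3,4} | prev {} | push {1}
  [4] u=3 | in {1,2,3,4} | out {1,2,3,4} | prev {} | push {2}
  [5] u=4 | in {2,4} | out {0,2,3,4} | prev {} | push {}
  [6] u=5 | in {1,2,3,4} | out {1,2,4} | prev {4} | push {3,4}
  [7] u=6 | in {} | out {0,1,2,3,4} | prev {2} | push {5}
  [8] u=0 | in {0,1,2,3,4} | out {1,2,3,4} | prev {1,3,4} | push {}
  [9] u=1 | in {0,1,2,3,4} | out {1,2,3,4} | ==
  [10] u=2 | in {1,2,3,4} | out {1,2,3,4} | ==
  [11] u=3 | in {1,2,3,4} | out {1,2,3,4} | ==
  [12] u=4 | in {0,1,2,3,4} | out {0,2,3,4} | ==
  [13] u=5 | in {0,1,2,3,4} | out {1,2,4} | ==

Converged values:
  [0] {1,2,3,4}
  [1] {1,2,3,4}
  [2] {1,2,3,4}
  [3] {1,2,3,4}
  [4] {0,2,3,4}
  [5] {1,2,4}
  [6] {0,1,2,3,4}

yes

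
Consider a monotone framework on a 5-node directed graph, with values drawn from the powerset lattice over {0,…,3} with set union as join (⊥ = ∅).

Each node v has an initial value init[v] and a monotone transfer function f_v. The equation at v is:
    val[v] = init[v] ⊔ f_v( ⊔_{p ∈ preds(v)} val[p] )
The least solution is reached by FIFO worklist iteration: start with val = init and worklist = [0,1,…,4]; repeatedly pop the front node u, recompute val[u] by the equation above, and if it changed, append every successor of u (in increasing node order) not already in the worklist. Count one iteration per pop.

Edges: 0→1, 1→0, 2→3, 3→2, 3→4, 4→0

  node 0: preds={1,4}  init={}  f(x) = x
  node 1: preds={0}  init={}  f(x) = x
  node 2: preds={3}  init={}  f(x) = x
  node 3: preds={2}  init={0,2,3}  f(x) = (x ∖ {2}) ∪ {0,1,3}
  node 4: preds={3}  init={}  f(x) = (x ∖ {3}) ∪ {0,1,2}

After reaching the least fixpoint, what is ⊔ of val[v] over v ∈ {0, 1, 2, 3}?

{0,1,2,3}

Trace (10 dequeues):
  [1] u=0 | in {} | out {} | ==
  [2] u=1 | in {} | out {} | ==
  [3] u=2 | in {0,2,3} | out {0,2,3} | prev {} | push {}
  [4] u=3 | in {0,2,3} | out {0,1,2,3} | prev {0,2,3} | push {2}
  [5] u=4 | in {0,1,2,3} | out {0,1,2} | prev {} | push {0}
  [6] u=2 | in {0,1,2,3} | out {0,1,2,3} | prev {0,2,3} | push {3}
  [7] u=0 | in {0,1,2} | out {0,1,2} | prev {} | push {1}
  [8] u=3 | in {0,1,2,3} | out {0,1,2,3} | ==
  [9] u=1 | in {0,1,2} | out {0,1,2} | prev {} | push {0}
  [10] u=0 | in {0,1,2} | out {0,1,2} | ==

Converged values:
  [0] {0,1,2}
  [1] {0,1,2}
  [2] {0,1,2,3}
  [3] {0,1,2,3}
  [4] {0,1,2}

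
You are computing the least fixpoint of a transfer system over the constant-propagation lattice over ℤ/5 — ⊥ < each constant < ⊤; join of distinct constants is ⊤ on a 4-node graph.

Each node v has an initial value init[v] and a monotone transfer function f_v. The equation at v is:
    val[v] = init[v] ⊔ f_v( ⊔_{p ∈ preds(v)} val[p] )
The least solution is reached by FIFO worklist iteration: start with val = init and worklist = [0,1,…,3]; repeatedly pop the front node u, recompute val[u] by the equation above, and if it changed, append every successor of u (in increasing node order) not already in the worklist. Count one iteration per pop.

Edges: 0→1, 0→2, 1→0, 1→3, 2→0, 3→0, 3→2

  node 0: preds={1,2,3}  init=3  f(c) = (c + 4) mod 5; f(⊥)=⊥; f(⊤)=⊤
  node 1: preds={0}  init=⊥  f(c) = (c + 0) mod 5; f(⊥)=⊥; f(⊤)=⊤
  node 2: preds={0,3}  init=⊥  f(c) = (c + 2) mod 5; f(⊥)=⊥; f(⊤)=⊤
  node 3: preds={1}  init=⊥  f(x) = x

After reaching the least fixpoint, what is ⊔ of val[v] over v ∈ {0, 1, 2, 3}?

⊤

Trace (11 dequeues):
  [1] u=0 | in ⊥ | out 3 | ==
  [2] u=1 | in 3 | out 3 | prev ⊥ | push {0}
  [3] u=2 | in 3 | out 0 | prev ⊥ | push {}
  [4] u=3 | in 3 | out 3 | prev ⊥ | push {2}
  [5] u=0 | in ⊤ | out ⊤ | prev 3 | push {1}
  [6] u=2 | in ⊤ | out ⊤ | prev 0 | push {0}
  [7] u=1 | in ⊤ | out ⊤ | prev 3 | push {3}
  [8] u=0 | in ⊤ | out ⊤ | ==
  [9] u=3 | in ⊤ | out ⊤ | prev 3 | push {0,2}
  [10] u=0 | in ⊤ | out ⊤ | ==
  [11] u=2 | in ⊤ | out ⊤ | ==

Converged values:
  [0] ⊤
  [1] ⊤
  [2] ⊤
  [3] ⊤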